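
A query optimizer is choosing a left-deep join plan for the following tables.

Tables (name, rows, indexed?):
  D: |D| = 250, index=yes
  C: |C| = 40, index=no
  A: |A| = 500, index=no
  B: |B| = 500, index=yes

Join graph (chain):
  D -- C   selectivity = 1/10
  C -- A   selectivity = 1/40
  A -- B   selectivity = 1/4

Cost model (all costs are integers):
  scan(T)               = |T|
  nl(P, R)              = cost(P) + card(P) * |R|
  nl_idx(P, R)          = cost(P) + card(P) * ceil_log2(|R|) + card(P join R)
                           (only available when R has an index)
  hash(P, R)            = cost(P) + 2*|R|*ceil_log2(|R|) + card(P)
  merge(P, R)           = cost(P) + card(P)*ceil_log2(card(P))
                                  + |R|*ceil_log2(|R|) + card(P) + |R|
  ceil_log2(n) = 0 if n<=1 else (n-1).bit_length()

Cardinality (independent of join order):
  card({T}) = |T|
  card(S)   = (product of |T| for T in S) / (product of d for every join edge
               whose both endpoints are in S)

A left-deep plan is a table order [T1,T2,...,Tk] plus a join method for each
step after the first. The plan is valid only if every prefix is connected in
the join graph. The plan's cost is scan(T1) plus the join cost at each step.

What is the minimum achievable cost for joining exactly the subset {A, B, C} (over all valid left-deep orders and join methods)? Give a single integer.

10980

Selinger DP over subsets of {A,B,C}:
  {C}: scan cost=40, card=40
  {A}: scan cost=500, card=500
  {B}: scan cost=500, card=500
  {AC}: card=500; try (C,hash)→1480, (A,merge)→5320, (C,merge)→5780, (A,hash)→9080, (A,nl)→20040, (C,nl)→20500; best=1480 via (C,hash)
  {AB}: card=62500; try (B,hash)→10000, (A,hash)→10000, (B,merge)→10500, (A,merge)→10500, (B,nl_idx)→67500, (B,nl)→250500 …(+1); best=10000 via (B,hash)
  {ABC}: card=62500; try (B,hash)→10980, (B,merge)→11480, (B,nl_idx)→68480, (C,hash)→72980, (B,nl)→251480, (C,merge)→1072780 …(+1); best=10980 via (B,hash)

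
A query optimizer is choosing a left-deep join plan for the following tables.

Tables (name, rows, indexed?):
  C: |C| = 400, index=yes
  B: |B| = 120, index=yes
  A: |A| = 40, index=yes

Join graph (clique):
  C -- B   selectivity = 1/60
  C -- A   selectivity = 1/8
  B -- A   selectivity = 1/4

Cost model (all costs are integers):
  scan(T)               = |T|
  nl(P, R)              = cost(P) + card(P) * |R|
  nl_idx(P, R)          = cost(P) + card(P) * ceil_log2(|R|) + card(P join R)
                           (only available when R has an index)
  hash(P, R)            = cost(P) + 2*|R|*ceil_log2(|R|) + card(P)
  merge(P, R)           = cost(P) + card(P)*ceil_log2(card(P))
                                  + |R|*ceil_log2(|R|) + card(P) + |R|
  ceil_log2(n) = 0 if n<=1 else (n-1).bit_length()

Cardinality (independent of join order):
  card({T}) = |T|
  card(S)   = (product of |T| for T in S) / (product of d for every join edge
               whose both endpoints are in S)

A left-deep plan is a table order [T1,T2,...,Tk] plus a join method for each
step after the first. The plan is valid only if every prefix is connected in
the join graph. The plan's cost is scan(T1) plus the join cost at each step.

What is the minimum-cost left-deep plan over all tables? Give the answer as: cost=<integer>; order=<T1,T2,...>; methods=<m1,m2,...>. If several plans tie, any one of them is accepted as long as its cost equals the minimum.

Selinger DP (subsets sized 1..n):
  {C}: scan cost=400, card=400
  {B}: scan cost=120, card=120
  {A}: scan cost=40, card=40
  {BC}: card=800; try (C,nl_idx)→2000, (B,hash)→2480, (B,nl_idx)→4000, (C,merge)→5080, (B,merge)→5360, (C,hash)→7440 …(+2); best=2000 via (C,nl_idx)
  {AC}: card=2000; try (A,hash)→1280, (C,nl_idx)→2400, (C,merge)→4320, (A,merge)→4680, (A,nl_idx)→4800, (C,hash)→7280 …(+2); best=1280 via (A,hash)
  {AB}: card=1200; try (A,hash)→720, (B,merge)→1280, (A,merge)→1360, (B,nl_idx)→1520, (B,hash)→1760, (A,nl_idx)→2040 …(+2); best=720 via (A,hash)
  {ABC}: card=1000; try (A,hash)→3280, (B,hash)→4960, (A,nl_idx)→7800, (C,hash)→9120, (A,merge)→11080, (C,nl_idx)→12520 …(+6); best=3280 via (A,hash)

cost=3280; order=B,C,A; methods=nl_idx,hash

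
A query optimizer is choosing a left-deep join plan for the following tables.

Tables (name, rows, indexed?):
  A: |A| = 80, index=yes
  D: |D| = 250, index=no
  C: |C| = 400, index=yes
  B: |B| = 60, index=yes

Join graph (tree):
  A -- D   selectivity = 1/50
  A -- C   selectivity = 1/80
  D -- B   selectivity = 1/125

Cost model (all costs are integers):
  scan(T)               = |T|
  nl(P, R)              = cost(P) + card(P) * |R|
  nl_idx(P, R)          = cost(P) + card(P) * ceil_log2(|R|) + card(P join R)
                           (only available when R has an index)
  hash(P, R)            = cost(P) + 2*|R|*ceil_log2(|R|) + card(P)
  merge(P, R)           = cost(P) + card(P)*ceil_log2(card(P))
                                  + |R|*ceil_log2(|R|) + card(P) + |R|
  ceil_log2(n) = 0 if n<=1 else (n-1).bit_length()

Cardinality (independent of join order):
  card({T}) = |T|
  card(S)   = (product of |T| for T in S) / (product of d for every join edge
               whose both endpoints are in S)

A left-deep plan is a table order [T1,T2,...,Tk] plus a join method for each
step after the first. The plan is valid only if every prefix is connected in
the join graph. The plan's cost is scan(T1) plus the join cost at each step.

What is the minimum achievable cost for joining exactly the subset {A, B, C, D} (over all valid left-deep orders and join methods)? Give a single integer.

Selinger DP over subsets of {A,B,C,D}:
  {A}: scan cost=80, card=80
  {D}: scan cost=250, card=250
  {C}: scan cost=400, card=400
  {B}: scan cost=60, card=60
  {AD}: card=400; try (A,hash)→1620, (A,nl_idx)→2400, (D,merge)→2970, (A,merge)→3140, (D,hash)→4160, (D,nl)→20080 …(+1); best=1620 via (A,hash)
  {AC}: card=400; try (C,nl_idx)→1200, (A,hash)→1920, (A,nl_idx)→3600, (C,merge)→4720, (A,merge)→5040, (C,hash)→7360 …(+2); best=1200 via (C,nl_idx)
  {BD}: card=120; try (B,hash)→1220, (B,nl_idx)→1870, (D,merge)→2730, (B,merge)→2920, (D,hash)→4120, (D,nl)→15060 …(+1); best=1220 via (B,hash)
  {ACD}: card=2000; try (D,hash)→5600, (C,nl_idx)→7220, (D,merge)→7450, (C,hash)→9220, (C,merge)→9620, (D,nl)→101200 …(+1); best=5600 via (D,hash)
  {ABD}: card=192; try (A,nl_idx)→2252, (A,hash)→2460, (B,hash)→2740, (A,merge)→2820, (B,nl_idx)→4212, (B,merge)→6040 …(+2); best=2252 via (A,nl_idx)
  {ABCD}: card=960; try (C,nl_idx)→4940, (C,merge)→7980, (B,hash)→8320, (C,hash)→9644, (B,nl_idx)→18560, (B,merge)→30020 …(+2); best=4940 via (C,nl_idx)

4940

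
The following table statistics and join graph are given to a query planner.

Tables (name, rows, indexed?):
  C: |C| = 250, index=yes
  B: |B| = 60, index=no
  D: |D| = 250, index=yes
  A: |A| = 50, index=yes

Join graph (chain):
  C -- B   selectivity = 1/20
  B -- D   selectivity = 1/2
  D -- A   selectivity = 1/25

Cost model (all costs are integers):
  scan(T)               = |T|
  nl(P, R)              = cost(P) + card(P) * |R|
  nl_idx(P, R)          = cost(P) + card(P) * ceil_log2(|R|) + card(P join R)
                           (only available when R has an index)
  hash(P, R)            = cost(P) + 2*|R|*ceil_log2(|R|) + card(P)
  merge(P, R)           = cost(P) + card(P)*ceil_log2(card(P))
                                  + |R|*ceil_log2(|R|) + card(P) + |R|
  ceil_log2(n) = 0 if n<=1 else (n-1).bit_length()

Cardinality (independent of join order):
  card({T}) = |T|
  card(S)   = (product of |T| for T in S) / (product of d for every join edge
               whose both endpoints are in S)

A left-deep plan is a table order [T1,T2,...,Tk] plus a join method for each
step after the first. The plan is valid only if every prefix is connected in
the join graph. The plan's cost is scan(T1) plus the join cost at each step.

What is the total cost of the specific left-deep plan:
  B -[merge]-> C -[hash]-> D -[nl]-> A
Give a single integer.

4694980

step 1: scan B: cost=60, card=60
step 2: join C via merge
    card(P join C) = 60*250/(20) = 750
    cost = 60 + 60*6 + 250*8 + 60 + 250 = 2730
step 3: join D via hash
    card(P join D) = 750*250/(2) = 93750
    cost = 2730 + 2*250*8 + 750 = 7480
step 4: join A via nl
    card(P join A) = 93750*50/(25) = 187500
    cost = 7480 + 93750*50 = 4694980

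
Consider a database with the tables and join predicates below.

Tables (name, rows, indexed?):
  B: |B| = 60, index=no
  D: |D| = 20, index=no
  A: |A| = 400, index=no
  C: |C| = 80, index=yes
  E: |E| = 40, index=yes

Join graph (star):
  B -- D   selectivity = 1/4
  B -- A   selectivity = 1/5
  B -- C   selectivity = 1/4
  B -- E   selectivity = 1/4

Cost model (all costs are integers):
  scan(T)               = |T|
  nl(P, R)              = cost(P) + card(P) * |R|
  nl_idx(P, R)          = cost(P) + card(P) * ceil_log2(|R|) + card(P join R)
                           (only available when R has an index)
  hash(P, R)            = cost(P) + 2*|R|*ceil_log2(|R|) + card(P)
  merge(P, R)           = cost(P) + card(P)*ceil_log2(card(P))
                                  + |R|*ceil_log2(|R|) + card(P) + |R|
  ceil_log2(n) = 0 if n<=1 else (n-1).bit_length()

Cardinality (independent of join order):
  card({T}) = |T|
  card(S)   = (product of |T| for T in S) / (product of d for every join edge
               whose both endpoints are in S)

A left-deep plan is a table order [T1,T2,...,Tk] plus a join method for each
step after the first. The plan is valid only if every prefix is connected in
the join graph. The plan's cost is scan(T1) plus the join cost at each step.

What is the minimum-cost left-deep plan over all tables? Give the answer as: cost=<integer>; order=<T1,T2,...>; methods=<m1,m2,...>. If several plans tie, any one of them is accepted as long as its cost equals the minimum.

cost=72420; order=B,D,E,C,A; methods=hash,hash,hash,hash

Selinger DP (subsets sized 1..n):
  {B}: scan cost=60, card=60
  {D}: scan cost=20, card=20
  {A}: scan cost=400, card=400
  {C}: scan cost=80, card=80
  {E}: scan cost=40, card=40
  {BD}: card=300; try (D,hash)→320, (B,merge)→560, (D,merge)→600, (B,hash)→760, (B,nl)→1220, (D,nl)→1260; best=320 via (D,hash)
  {AB}: card=4800; try (B,hash)→1520, (A,merge)→4480, (B,merge)→4820, (A,hash)→7320, (A,nl)→24060, (B,nl)→24400; best=1520 via (B,hash)
  {BC}: card=1200; try (B,hash)→880, (C,merge)→1120, (B,merge)→1140, (C,hash)→1240, (C,nl_idx)→1680, (C,nl)→4860 …(+1); best=880 via (B,hash)
  {BE}: card=600; try (E,hash)→600, (B,merge)→740, (E,merge)→760, (B,hash)→800, (E,nl_idx)→1020, (B,nl)→2440 …(+1); best=600 via (E,hash)
  {ABD}: card=24000; try (D,hash)→6520, (A,merge)→7320, (A,hash)→7820, (D,merge)→68840, (D,nl)→97520, (A,nl)→120320; best=6520 via (D,hash)
  {BCD}: card=6000; try (C,hash)→1740, (D,hash)→2280, (C,merge)→3960, (C,nl_idx)→8420, (D,merge)→15400, (C,nl)→24320 …(+1); best=1740 via (C,hash)
  {BDE}: card=3000; try (E,hash)→1100, (D,hash)→1400, (E,merge)→3600, (E,nl_idx)→5120, (D,merge)→7320, (E,nl)→12320 …(+1); best=1100 via (E,hash)
  {ABC}: card=96000; try (C,hash)→7440, (A,hash)→9280, (A,merge)→19280, (C,merge)→69360, (C,nl_idx)→131120, (C,nl)→385520 …(+1); best=7440 via (C,hash)
  {ABE}: card=48000; try (E,hash)→6800, (A,hash)→8400, (A,merge)→11200, (E,merge)→69000, (E,nl_idx)→78320, (E,nl)→193520 …(+1); best=6800 via (E,hash)
  {BCE}: card=12000; try (C,hash)→2320, (E,hash)→2560, (C,merge)→7840, (E,merge)→15560, (C,nl_idx)→16800, (E,nl_idx)→20080 …(+2); best=2320 via (C,hash)
  {ABCD}: card=480000; try (A,hash)→14940, (C,hash)→31640, (A,merge)→89740, (D,hash)→103640, (C,merge)→391160, (C,nl_idx)→654520 …(+4); best=14940 via (A,hash)
  {ABDE}: card=240000; try (A,hash)→11300, (E,hash)→31000, (A,merge)→44100, (D,hash)→55000, (E,nl_idx)→390520, (E,merge)→390800 …(+4); best=11300 via (A,hash)
  {BCDE}: card=60000; try (C,hash)→5220, (E,hash)→8220, (D,hash)→14520, (C,merge)→40740, (C,nl_idx)→82100, (E,merge)→86020 …(+5); best=5220 via (C,hash)
  {ABCE}: card=960000; try (A,hash)→21520, (C,hash)→55920, (E,hash)→103920, (A,merge)→186320, (C,merge)→823440, (C,nl_idx)→1302800 …(+5); best=21520 via (A,hash)
  {ABCDE}: card=4800000; try (A,hash)→72420, (C,hash)→252420, (E,hash)→495420, (D,hash)→981720, (A,merge)→1029220, (C,merge)→4571940 …(+8); best=72420 via (A,hash)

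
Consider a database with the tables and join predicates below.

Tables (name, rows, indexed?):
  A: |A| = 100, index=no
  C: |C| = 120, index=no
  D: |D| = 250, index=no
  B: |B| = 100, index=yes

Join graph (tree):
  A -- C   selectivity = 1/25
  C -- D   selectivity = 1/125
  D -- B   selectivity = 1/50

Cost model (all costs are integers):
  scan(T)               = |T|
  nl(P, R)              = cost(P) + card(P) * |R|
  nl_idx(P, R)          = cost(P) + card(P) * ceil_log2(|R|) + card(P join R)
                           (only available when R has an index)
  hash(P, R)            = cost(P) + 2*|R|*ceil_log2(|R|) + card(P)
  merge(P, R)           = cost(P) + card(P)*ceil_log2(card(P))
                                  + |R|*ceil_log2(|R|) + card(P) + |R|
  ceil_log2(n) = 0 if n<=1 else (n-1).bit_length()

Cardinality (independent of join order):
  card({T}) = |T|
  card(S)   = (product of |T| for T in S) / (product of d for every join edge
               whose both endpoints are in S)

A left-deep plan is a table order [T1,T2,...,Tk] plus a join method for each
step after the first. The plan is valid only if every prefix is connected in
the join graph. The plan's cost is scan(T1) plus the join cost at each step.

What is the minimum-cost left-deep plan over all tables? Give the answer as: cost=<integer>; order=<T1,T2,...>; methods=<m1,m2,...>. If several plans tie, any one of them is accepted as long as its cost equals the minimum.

cost=5700; order=D,C,B,A; methods=hash,hash,hash

Selinger DP (subsets sized 1..n):
  {A}: scan cost=100, card=100
  {C}: scan cost=120, card=120
  {D}: scan cost=250, card=250
  {B}: scan cost=100, card=100
  {AC}: card=480; try (A,hash)→1640, (C,merge)→1860, (C,hash)→1880, (A,merge)→1880, (C,nl)→12100, (A,nl)→12120; best=1640 via (A,hash)
  {CD}: card=240; try (C,hash)→2180, (D,merge)→3330, (C,merge)→3460, (D,hash)→4240, (D,nl)→30120, (C,nl)→30250; best=2180 via (C,hash)
  {BD}: card=500; try (B,hash)→1900, (B,nl_idx)→2500, (D,merge)→3150, (B,merge)→3300, (D,hash)→4200, (D,nl)→25100 …(+1); best=1900 via (B,hash)
  {ACD}: card=960; try (A,hash)→3820, (A,merge)→5140, (D,hash)→6120, (D,merge)→8690, (A,nl)→26180, (D,nl)→121640; best=3820 via (A,hash)
  {BCD}: card=480; try (B,hash)→3820, (C,hash)→4080, (B,nl_idx)→4340, (B,merge)→5140, (C,merge)→7860, (B,nl)→26180 …(+1); best=3820 via (B,hash)
  {ABCD}: card=1920; try (A,hash)→5700, (B,hash)→6180, (A,merge)→9420, (B,nl_idx)→12460, (B,merge)→15180, (A,nl)→51820 …(+1); best=5700 via (A,hash)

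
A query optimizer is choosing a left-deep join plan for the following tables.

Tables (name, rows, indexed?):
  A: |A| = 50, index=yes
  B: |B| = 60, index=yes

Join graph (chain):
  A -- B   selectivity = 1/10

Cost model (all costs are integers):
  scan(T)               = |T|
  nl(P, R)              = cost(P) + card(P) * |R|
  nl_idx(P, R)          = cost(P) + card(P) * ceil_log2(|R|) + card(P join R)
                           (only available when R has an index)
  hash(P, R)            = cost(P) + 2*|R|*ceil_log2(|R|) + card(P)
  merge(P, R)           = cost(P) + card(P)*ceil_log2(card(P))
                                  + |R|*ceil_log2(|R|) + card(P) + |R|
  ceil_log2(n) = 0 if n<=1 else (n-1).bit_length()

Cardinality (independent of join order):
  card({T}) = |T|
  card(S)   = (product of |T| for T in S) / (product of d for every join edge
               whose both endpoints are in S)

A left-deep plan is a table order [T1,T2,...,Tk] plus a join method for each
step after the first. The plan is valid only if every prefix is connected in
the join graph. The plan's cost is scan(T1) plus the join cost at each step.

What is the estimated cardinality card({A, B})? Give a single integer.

Tables in S: A(50), B(60)
Edges inside S: A-B(d=10)
numerator = 50 * 60 = 3000
denominator = 10 = 10
card(S) = 3000 / 10 = 300

300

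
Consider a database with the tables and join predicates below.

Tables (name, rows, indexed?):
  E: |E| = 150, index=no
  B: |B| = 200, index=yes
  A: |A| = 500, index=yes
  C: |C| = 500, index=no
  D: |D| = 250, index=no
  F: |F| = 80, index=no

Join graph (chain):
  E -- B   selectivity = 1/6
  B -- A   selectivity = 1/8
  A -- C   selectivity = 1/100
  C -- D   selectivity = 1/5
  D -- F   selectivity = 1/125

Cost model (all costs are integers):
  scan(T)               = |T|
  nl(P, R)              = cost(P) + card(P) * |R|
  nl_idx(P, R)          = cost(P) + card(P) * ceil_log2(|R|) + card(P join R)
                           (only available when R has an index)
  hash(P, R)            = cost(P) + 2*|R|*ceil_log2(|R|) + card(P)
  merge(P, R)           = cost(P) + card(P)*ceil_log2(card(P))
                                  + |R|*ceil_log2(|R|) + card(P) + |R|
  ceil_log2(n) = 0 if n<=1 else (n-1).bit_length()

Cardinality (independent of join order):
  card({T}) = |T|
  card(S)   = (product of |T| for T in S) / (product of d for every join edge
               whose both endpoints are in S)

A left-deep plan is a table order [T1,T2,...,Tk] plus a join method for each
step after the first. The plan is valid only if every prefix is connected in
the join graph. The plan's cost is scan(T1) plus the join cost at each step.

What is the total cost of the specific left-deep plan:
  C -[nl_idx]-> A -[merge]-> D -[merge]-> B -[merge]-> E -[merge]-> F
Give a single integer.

2261671040

step 1: scan C: cost=500, card=500
step 2: join A via nl_idx
    card(P join A) = 500*500/(100) = 2500
    cost = 500 + 500*9 + 2500 = 7500
step 3: join D via merge
    card(P join D) = 2500*250/(5) = 125000
    cost = 7500 + 2500*12 + 250*8 + 2500 + 250 = 42250
step 4: join B via merge
    card(P join B) = 125000*200/(8) = 3125000
    cost = 42250 + 125000*17 + 200*8 + 125000 + 200 = 2294050
step 5: join E via merge
    card(P join E) = 3125000*150/(6) = 78125000
    cost = 2294050 + 3125000*22 + 150*8 + 3125000 + 150 = 74170400
step 6: join F via merge
    card(P join F) = 78125000*80/(125) = 50000000
    cost = 74170400 + 78125000*27 + 80*7 + 78125000 + 80 = 2261671040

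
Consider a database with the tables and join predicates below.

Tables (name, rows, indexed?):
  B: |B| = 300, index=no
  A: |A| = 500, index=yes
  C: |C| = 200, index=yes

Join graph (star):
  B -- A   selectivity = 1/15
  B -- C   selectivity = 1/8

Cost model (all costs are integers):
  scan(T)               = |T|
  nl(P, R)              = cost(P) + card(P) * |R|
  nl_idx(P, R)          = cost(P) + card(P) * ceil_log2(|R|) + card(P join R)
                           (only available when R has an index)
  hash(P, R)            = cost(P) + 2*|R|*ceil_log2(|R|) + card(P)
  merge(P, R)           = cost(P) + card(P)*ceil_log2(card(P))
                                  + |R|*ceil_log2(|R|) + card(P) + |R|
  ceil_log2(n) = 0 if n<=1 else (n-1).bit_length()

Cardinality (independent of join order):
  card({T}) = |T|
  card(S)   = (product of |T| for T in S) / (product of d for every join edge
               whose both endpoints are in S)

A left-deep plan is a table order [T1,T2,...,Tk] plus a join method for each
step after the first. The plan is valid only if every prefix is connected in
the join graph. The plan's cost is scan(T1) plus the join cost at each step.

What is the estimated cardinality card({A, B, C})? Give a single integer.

Tables in S: A(500), B(300), C(200)
Edges inside S: B-A(d=15), B-C(d=8)
numerator = 500 * 300 * 200 = 30000000
denominator = 15 * 8 = 120
card(S) = 30000000 / 120 = 250000

250000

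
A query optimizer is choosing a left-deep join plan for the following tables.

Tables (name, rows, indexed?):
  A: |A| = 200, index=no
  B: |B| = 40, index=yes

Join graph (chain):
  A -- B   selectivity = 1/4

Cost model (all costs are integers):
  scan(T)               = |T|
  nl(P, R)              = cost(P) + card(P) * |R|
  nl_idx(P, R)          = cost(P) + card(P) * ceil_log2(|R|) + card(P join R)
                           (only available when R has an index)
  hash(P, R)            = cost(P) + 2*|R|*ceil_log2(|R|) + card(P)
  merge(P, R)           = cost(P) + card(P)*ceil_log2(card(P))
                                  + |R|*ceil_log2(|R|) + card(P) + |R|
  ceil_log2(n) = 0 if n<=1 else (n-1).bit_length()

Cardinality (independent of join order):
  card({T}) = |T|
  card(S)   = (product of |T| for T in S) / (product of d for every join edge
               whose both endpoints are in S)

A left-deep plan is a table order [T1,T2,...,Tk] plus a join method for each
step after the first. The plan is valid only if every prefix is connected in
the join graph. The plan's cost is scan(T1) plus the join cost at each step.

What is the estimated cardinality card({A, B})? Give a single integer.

2000

Tables in S: A(200), B(40)
Edges inside S: A-B(d=4)
numerator = 200 * 40 = 8000
denominator = 4 = 4
card(S) = 8000 / 4 = 2000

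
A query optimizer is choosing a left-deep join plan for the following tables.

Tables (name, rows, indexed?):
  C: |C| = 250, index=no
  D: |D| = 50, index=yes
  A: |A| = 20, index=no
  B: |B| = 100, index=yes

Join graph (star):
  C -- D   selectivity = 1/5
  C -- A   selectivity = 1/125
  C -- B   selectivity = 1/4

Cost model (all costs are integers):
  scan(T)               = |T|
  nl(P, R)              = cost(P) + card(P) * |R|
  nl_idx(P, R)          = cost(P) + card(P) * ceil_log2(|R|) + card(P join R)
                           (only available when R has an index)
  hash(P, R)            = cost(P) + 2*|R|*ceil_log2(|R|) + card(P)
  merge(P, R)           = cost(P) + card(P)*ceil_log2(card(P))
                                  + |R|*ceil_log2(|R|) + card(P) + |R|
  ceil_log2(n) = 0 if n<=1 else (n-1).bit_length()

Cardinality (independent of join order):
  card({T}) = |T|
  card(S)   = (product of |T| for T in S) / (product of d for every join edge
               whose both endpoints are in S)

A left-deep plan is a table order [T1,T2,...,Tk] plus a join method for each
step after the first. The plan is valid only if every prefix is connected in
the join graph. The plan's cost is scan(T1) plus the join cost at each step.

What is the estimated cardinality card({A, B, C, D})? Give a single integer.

Tables in S: A(20), B(100), C(250), D(50)
Edges inside S: C-D(d=5), C-A(d=125), C-B(d=4)
numerator = 20 * 100 * 250 * 50 = 25000000
denominator = 5 * 125 * 4 = 2500
card(S) = 25000000 / 2500 = 10000

10000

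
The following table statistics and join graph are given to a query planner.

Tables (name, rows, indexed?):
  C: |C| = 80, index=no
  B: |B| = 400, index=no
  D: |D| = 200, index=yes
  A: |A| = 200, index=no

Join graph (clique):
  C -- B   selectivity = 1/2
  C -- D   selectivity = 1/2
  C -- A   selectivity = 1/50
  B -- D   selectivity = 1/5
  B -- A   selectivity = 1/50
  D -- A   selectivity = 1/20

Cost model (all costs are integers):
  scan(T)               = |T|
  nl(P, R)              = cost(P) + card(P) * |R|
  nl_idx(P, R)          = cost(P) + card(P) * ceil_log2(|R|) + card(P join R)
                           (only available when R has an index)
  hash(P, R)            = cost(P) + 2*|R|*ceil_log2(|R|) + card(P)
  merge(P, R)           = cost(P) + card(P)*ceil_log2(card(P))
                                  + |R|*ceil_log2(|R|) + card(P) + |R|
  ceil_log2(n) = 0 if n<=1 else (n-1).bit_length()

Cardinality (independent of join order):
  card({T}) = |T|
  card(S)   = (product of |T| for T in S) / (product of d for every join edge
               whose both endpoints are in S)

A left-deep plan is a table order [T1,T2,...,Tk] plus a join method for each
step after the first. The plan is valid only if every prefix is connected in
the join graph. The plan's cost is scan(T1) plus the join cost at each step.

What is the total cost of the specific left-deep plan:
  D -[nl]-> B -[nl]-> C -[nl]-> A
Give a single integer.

65360200

step 1: scan D: cost=200, card=200
step 2: join B via nl
    card(P join B) = 200*400/(5) = 16000
    cost = 200 + 200*400 = 80200
step 3: join C via nl
    card(P join C) = 16000*80/(2*2) = 320000
    cost = 80200 + 16000*80 = 1360200
step 4: join A via nl
    card(P join A) = 320000*200/(50*50*20) = 1280
    cost = 1360200 + 320000*200 = 65360200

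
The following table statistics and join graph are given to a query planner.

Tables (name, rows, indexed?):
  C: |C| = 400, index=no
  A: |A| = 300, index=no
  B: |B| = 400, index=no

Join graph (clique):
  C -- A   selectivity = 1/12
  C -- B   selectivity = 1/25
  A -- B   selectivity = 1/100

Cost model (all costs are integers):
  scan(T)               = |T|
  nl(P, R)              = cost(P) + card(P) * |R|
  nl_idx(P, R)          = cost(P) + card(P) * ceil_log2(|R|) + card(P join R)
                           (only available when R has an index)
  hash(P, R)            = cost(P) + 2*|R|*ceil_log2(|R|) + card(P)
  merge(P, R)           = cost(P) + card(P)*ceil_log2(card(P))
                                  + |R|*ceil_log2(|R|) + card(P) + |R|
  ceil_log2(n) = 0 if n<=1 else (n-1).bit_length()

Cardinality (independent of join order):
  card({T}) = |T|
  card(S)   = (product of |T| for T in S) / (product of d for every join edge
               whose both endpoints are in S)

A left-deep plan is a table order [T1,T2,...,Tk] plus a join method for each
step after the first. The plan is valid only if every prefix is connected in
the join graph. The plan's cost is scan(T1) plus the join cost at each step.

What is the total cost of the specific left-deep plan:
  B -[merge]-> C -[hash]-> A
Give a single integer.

20200

step 1: scan B: cost=400, card=400
step 2: join C via merge
    card(P join C) = 400*400/(25) = 6400
    cost = 400 + 400*9 + 400*9 + 400 + 400 = 8400
step 3: join A via hash
    card(P join A) = 6400*300/(12*100) = 1600
    cost = 8400 + 2*300*9 + 6400 = 20200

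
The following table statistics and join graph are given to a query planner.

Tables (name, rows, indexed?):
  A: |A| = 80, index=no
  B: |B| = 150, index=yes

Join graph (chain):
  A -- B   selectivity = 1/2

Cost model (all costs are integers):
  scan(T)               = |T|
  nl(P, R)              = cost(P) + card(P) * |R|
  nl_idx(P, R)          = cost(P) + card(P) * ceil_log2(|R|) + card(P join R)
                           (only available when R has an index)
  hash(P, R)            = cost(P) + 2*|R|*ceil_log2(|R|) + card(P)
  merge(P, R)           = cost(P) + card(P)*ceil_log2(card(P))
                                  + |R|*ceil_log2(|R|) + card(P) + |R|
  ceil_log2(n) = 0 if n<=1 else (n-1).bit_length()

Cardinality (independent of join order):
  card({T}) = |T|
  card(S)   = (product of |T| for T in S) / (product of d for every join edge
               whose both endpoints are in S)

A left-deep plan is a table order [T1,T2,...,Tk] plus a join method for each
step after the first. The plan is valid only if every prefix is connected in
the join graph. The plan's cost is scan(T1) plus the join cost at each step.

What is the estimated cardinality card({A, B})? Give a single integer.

6000

Tables in S: A(80), B(150)
Edges inside S: A-B(d=2)
numerator = 80 * 150 = 12000
denominator = 2 = 2
card(S) = 12000 / 2 = 6000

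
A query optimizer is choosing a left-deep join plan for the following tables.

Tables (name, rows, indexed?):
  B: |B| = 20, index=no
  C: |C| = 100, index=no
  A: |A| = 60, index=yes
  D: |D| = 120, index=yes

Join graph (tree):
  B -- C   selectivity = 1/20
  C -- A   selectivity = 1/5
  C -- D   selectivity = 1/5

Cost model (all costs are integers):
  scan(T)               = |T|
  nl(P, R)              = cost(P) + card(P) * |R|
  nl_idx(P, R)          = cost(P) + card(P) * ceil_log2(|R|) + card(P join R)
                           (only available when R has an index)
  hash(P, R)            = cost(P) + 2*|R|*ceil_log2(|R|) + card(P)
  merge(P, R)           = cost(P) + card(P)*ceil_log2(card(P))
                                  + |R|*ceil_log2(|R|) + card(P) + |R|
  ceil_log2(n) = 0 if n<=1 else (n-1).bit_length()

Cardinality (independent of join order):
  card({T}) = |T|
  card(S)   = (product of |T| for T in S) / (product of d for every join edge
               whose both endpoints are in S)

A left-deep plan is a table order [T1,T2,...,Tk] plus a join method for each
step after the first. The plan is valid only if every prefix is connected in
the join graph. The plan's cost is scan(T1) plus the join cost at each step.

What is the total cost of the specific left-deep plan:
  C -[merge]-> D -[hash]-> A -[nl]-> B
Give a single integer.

step 1: scan C: cost=100, card=100
step 2: join D via merge
    card(P join D) = 100*120/(5) = 2400
    cost = 100 + 100*7 + 120*7 + 100 + 120 = 1860
step 3: join A via hash
    card(P join A) = 2400*60/(5) = 28800
    cost = 1860 + 2*60*6 + 2400 = 4980
step 4: join B via nl
    card(P join B) = 28800*20/(20) = 28800
    cost = 4980 + 28800*20 = 580980

580980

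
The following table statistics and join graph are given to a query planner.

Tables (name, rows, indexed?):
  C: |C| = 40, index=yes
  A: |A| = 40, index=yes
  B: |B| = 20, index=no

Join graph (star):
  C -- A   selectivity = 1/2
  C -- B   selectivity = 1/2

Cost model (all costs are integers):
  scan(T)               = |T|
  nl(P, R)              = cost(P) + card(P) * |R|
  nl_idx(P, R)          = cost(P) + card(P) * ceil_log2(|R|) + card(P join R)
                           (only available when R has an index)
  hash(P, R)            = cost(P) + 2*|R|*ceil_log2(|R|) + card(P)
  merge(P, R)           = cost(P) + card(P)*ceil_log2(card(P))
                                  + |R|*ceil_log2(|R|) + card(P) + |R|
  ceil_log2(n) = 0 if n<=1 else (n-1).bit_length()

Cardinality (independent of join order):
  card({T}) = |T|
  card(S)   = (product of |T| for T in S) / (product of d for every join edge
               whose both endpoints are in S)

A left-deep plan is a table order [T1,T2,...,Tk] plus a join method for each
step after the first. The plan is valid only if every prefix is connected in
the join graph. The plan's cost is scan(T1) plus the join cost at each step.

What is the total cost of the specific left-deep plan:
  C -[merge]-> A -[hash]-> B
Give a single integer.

step 1: scan C: cost=40, card=40
step 2: join A via merge
    card(P join A) = 40*40/(2) = 800
    cost = 40 + 40*6 + 40*6 + 40 + 40 = 600
step 3: join B via hash
    card(P join B) = 800*20/(2) = 8000
    cost = 600 + 2*20*5 + 800 = 1600

1600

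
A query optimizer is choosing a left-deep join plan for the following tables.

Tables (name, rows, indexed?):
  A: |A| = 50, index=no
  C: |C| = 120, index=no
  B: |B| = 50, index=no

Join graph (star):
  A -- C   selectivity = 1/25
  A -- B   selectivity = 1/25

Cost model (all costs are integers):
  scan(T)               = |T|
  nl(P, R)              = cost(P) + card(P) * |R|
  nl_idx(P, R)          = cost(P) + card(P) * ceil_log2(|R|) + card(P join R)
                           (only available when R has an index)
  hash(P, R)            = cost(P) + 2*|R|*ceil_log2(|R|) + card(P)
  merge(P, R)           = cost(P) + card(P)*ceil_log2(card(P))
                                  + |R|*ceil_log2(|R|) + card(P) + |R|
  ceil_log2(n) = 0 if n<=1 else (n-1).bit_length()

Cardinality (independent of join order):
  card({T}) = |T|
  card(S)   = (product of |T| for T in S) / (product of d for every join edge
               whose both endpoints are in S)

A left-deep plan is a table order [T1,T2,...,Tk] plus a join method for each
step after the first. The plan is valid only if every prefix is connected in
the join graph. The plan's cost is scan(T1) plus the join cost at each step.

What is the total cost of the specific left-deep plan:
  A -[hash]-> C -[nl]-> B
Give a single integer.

13780

step 1: scan A: cost=50, card=50
step 2: join C via hash
    card(P join C) = 50*120/(25) = 240
    cost = 50 + 2*120*7 + 50 = 1780
step 3: join B via nl
    card(P join B) = 240*50/(25) = 480
    cost = 1780 + 240*50 = 13780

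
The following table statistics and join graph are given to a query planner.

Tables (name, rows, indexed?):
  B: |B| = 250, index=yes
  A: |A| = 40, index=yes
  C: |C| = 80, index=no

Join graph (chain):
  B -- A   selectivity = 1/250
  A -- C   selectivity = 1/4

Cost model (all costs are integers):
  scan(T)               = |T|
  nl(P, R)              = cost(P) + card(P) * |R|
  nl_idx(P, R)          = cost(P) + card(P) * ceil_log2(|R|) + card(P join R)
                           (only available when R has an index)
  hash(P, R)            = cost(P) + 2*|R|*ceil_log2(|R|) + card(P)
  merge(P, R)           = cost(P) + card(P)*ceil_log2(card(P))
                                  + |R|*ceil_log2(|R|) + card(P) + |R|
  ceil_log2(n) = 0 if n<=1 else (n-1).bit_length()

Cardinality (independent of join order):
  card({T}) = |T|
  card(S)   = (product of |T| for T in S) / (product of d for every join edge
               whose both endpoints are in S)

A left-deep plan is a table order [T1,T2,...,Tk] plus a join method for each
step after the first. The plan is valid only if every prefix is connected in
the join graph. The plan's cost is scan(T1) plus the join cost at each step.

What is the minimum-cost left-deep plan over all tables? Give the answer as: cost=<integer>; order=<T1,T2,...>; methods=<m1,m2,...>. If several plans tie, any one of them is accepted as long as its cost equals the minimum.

Selinger DP (subsets sized 1..n):
  {B}: scan cost=250, card=250
  {A}: scan cost=40, card=40
  {C}: scan cost=80, card=80
  {AB}: card=40; try (B,nl_idx)→400, (A,hash)→980, (A,nl_idx)→1790, (B,merge)→2570, (A,merge)→2780, (B,hash)→4080 …(+2); best=400 via (B,nl_idx)
  {AC}: card=800; try (A,hash)→640, (C,merge)→960, (A,merge)→1000, (C,hash)→1200, (A,nl_idx)→1360, (C,nl)→3240 …(+1); best=640 via (A,hash)
  {ABC}: card=800; try (C,merge)→1320, (C,hash)→1560, (C,nl)→3600, (B,hash)→5440, (B,nl_idx)→7840, (B,merge)→11690 …(+1); best=1320 via (C,merge)

cost=1320; order=A,B,C; methods=nl_idx,merge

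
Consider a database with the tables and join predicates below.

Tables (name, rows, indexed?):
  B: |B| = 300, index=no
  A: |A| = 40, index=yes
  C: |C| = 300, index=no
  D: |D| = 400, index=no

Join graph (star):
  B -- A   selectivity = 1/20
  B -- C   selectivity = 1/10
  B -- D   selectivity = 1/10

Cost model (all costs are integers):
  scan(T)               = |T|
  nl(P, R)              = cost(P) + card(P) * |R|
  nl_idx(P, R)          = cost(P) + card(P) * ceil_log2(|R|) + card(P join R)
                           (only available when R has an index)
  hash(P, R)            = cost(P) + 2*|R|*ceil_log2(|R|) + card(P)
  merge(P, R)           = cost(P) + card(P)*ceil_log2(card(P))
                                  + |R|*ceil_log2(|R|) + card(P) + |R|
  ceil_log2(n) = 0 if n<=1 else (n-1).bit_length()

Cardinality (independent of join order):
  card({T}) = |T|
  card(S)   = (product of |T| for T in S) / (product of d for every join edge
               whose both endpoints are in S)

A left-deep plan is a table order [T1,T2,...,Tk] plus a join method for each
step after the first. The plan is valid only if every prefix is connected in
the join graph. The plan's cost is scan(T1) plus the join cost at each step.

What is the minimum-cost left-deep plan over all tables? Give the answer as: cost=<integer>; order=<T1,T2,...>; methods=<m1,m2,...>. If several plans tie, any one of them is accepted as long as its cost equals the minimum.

cost=32280; order=B,A,C,D; methods=hash,hash,hash

Selinger DP (subsets sized 1..n):
  {B}: scan cost=300, card=300
  {A}: scan cost=40, card=40
  {C}: scan cost=300, card=300
  {D}: scan cost=400, card=400
  {AB}: card=600; try (A,hash)→1080, (A,nl_idx)→2700, (B,merge)→3320, (A,merge)→3580, (B,hash)→5480, (B,nl)→12040 …(+1); best=1080 via (A,hash)
  {BC}: card=9000; try (C,hash)→6000, (B,hash)→6000, (C,merge)→6300, (B,merge)→6300, (C,nl)→90300, (B,nl)→90300; best=6000 via (C,hash)
  {BD}: card=12000; try (B,hash)→6200, (D,merge)→7300, (B,merge)→7400, (D,hash)→7800, (D,nl)→120300, (B,nl)→120400; best=6200 via (B,hash)
  {ABC}: card=18000; try (C,hash)→7080, (C,merge)→10680, (A,hash)→15480, (A,nl_idx)→78000, (A,merge)→141280, (C,nl)→181080 …(+1); best=7080 via (C,hash)
  {ABD}: card=24000; try (D,hash)→8880, (D,merge)→11680, (A,hash)→18680, (A,nl_idx)→102200, (A,merge)→186480, (D,nl)→241080 …(+1); best=8880 via (D,hash)
  {BCD}: card=360000; try (D,hash)→22200, (C,hash)→23600, (D,merge)→145000, (C,merge)→189200, (D,nl)→3606000, (C,nl)→3606200; best=22200 via (D,hash)
  {ABCD}: card=720000; try (D,hash)→32280, (C,hash)→38280, (D,merge)→299080, (A,hash)→382680, (C,merge)→395880, (A,nl_idx)→2902200 …(+4); best=32280 via (D,hash)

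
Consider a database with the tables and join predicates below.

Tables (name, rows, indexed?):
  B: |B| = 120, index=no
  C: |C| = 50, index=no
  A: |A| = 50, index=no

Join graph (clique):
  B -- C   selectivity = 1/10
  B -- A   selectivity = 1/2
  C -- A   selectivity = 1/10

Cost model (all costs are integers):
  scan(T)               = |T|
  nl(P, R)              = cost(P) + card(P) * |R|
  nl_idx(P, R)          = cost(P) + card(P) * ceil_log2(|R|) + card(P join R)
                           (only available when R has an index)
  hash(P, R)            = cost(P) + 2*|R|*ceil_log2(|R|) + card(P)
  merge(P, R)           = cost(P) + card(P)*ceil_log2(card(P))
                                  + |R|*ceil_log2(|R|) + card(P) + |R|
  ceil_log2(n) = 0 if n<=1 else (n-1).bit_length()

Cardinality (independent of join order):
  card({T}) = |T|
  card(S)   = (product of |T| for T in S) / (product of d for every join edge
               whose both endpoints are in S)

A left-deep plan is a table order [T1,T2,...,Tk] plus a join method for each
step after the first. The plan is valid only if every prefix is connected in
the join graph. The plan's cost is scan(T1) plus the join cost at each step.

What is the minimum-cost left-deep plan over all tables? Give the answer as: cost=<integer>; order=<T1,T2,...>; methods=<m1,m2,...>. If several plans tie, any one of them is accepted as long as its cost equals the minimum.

cost=2040; order=B,C,A; methods=hash,hash

Selinger DP (subsets sized 1..n):
  {B}: scan cost=120, card=120
  {C}: scan cost=50, card=50
  {A}: scan cost=50, card=50
  {BC}: card=600; try (C,hash)→840, (B,merge)→1360, (C,merge)→1430, (B,hash)→1780, (B,nl)→6050, (C,nl)→6120; best=840 via (C,hash)
  {AB}: card=3000; try (A,hash)→840, (B,merge)→1360, (A,merge)→1430, (B,hash)→1780, (B,nl)→6050, (A,nl)→6120; best=840 via (A,hash)
  {AC}: card=250; try (C,hash)→700, (A,hash)→700, (C,merge)→750, (A,merge)→750, (C,nl)→2550, (A,nl)→2550; best=700 via (C,hash)
  {ABC}: card=1500; try (A,hash)→2040, (B,hash)→2630, (B,merge)→3910, (C,hash)→4440, (A,merge)→7790, (B,nl)→30700 …(+3); best=2040 via (A,hash)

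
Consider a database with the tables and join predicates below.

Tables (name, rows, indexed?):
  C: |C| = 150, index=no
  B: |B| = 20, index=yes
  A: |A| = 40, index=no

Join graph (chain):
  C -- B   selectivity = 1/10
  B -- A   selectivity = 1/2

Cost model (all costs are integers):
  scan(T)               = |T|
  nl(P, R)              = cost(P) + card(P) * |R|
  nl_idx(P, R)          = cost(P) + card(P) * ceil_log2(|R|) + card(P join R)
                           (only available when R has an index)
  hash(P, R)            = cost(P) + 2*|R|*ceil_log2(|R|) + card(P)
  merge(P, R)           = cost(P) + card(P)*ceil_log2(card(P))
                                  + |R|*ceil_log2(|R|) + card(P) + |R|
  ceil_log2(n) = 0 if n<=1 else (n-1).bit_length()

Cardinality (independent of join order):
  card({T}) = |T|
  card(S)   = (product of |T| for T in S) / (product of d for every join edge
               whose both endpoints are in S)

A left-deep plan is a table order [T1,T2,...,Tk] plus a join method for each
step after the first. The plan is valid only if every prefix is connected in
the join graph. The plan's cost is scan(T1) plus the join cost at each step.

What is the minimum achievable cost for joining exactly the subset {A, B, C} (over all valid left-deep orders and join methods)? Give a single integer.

1280

Selinger DP over subsets of {A,B,C}:
  {C}: scan cost=150, card=150
  {B}: scan cost=20, card=20
  {A}: scan cost=40, card=40
  {BC}: card=300; try (B,hash)→500, (B,nl_idx)→1200, (C,merge)→1490, (B,merge)→1620, (C,hash)→2440, (C,nl)→3020 …(+1); best=500 via (B,hash)
  {AB}: card=400; try (B,hash)→280, (A,merge)→420, (B,merge)→440, (A,hash)→520, (B,nl_idx)→640, (A,nl)→820 …(+1); best=280 via (B,hash)
  {ABC}: card=6000; try (A,hash)→1280, (C,hash)→3080, (A,merge)→3780, (C,merge)→5630, (A,nl)→12500, (C,nl)→60280; best=1280 via (A,hash)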